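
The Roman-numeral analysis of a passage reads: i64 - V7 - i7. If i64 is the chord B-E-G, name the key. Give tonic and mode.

E minor

The anchor chord is a minor triad on E, labeled i64.
If E is scale degree 1 and the mode makes that degree carry a minor triad, the tonic is E and the mode is minor.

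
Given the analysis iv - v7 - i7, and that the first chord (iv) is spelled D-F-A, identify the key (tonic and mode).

The chord Dm is a minor triad rooted on D; its label is iv.
iv on D implies D is the subdominant; that puts the tonic at A, and the lowercase numeral fits minor mode.

A minor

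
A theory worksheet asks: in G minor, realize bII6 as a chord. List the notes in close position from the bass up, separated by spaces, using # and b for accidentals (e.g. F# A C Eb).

bII6 is the Neapolitan sixth — a major triad on the lowered second degree, here in its customary first inversion. In G minor that root is Ab.
So the chord is Ab-C-Eb, a major triad.
The figured bass 6 indicates first inversion, placing the third (C) in the bass: C-Eb-Ab.

C Eb Ab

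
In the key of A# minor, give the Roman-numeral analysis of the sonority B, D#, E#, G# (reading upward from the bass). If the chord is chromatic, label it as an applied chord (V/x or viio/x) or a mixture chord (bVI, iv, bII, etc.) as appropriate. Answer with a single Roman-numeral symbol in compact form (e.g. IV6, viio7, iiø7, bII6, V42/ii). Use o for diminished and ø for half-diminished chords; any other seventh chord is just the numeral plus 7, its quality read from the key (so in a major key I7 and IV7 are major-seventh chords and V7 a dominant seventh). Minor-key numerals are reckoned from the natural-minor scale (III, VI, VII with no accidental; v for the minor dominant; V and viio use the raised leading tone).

viiø43/VI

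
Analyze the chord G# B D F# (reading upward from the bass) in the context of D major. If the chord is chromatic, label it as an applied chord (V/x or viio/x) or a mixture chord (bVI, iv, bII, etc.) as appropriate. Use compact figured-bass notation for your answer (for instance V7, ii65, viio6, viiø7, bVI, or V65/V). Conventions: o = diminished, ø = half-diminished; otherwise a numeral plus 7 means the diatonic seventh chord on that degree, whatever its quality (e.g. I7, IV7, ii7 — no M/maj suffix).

viiø7/V

Stacked in thirds the chord is G#-B-D-F#: a half-diminished seventh chord on G#.
G# sits a half step below A (V in D major); a diminished chord there is the applied leading-tone chord of V.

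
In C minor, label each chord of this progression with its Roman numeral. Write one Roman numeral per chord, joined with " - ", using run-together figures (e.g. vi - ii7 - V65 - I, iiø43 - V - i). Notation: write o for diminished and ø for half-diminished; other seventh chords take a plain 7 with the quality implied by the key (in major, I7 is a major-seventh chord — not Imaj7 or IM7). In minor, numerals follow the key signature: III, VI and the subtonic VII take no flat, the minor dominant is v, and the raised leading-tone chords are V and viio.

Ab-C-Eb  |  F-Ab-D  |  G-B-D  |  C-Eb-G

Ab-C-Eb: root Ab is the submediant; major triad there is VI.
F-Ab-D: diminished triad on D = scale degree 2 → iio6.
G-B-D: root G is the dominant; major triad there is V.
C-Eb-G has root C, degree 1 in C minor, so i.

VI - iio6 - V - i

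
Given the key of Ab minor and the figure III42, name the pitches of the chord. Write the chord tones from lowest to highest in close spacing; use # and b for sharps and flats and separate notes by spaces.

The numeral's case and figure indicate a major seventh chord. In Ab minor its root, scale degree 3, is Cb.
Stacking thirds from Cb gives Cb-Eb-Gb-Bb.
With the 42 figure the chord is in third inversion; from the bass Bb upward in close position it reads Bb-Cb-Eb-Gb.

Bb Cb Eb Gb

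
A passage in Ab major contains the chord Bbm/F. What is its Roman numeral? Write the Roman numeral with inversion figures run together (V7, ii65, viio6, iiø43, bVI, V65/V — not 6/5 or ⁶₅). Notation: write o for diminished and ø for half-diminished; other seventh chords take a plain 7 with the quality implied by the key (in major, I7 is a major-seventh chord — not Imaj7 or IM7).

The pitches Bb-Db-F form a minor triad rooted on Bb.
In Ab major, Bb is the supertonic; the diatonic minor triad there is ii.
With F in the bass the chord is in second inversion, so the figured bass is 64.

ii64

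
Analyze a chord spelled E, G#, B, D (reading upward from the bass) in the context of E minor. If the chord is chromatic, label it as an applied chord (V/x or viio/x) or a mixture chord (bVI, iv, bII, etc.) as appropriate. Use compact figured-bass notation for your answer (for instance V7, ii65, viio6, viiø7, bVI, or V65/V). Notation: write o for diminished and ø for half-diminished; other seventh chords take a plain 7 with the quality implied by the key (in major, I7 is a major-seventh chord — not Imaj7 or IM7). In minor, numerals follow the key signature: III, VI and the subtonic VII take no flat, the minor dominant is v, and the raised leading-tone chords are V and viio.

Stacked in thirds the chord is E-G#-B-D: a dominant seventh chord on E.
E is not a diatonic chord root with this quality in E minor, but it lies a perfect fifth above A (iv), so the chord functions as an applied dominant of iv.

V7/iv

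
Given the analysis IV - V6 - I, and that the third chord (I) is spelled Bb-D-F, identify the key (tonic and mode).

Bb major

The chord Bb is a major triad rooted on Bb; its label is I.
If Bb is scale degree 1 and the mode makes that degree carry a major triad, the tonic is Bb and the mode is major.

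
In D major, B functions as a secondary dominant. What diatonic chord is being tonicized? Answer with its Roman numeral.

ii

The chord is a major triad on B.
A dominant resolves down a perfect fifth: B → E. In D major, E is scale degree 2, i.e. ii.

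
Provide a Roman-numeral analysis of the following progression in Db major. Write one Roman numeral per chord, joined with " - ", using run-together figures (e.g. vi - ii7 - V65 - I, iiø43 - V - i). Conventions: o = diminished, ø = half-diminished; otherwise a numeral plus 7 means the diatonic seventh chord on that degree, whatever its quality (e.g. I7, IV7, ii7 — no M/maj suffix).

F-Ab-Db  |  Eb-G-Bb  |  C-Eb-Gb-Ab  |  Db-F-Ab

F-Ab-Db: root Db is the tonic; major triad there is I6.
Eb-G-Bb is the secondary dominant of V (major triad on Eb): V/V.
C-Eb-Gb-Ab: dominant seventh chord on Ab = scale degree 5 → V65.
Db-F-Ab: major triad on Db = scale degree 1 → I.

I6 - V/V - V65 - I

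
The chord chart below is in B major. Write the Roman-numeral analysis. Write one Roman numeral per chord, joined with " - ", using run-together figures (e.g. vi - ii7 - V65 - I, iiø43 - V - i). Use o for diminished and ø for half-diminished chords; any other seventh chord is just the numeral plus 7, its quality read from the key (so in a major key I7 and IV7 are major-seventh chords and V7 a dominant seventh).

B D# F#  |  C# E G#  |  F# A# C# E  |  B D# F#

I - ii - V7 - I

B-D#-F#: root B is the tonic; major triad there is I.
C#-E-G#: root C# is the supertonic; minor triad there is ii.
F#-A#-C#-E has root F#, degree 5 in B major, so V7.
B-D#-F#: major triad on B = scale degree 1 → I.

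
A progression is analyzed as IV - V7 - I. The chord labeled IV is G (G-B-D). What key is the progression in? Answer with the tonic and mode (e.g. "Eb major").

D major

IV is given as G-B-D — a major triad with root G.
Counting down 3 scale steps from G places the tonic on D; a major triad on degree 4 is diatonic only in major.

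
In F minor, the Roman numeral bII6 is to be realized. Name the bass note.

bII in F minor has root Gb; the chord is Gb-Bb-Db.
The figure 6 means first inversion — the third is in the bass.

Bb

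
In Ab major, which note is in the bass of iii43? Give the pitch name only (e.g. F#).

iii in Ab major has root C; the chord is C-Eb-G-Bb.
The figure 43 means second inversion — the fifth is in the bass.

G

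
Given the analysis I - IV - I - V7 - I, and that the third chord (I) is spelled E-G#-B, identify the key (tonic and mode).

The chord E is a major triad rooted on E; its label is I.
If E is scale degree 1 and the mode makes that degree carry a major triad, the tonic is E and the mode is major.

E major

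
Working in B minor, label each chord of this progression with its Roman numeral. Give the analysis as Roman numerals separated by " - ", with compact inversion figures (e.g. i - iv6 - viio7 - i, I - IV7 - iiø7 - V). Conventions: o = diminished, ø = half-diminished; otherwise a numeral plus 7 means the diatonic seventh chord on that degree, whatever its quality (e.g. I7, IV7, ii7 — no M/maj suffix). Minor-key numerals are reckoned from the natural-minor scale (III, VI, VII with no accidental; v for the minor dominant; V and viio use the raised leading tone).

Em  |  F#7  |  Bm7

iv - V7 - i7

Em has root E, degree 4 in B minor, so iv.
F#7: root F# is the dominant; dominant seventh chord there is V7.
Bm7: minor seventh chord on B = scale degree 1 → i7.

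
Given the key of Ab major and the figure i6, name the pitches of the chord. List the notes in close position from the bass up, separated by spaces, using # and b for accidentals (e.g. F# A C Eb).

Cb Eb Ab

Scale degree 1 in Ab major is Ab; here the chord built on it is altered to a minor triad. i6 is the minor tonic, borrowed from the parallel minor.
So the chord is Ab-Cb-Eb, a minor triad.
The figured bass 6 indicates first inversion, placing the third (Cb) in the bass: Cb-Eb-Ab.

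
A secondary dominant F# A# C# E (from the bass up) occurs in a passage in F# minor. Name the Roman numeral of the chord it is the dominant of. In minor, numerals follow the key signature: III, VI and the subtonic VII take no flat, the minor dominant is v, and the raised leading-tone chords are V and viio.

iv

The chord is a dominant seventh chord on F#.
A dominant resolves down a perfect fifth: F# → B. In F# minor, B is scale degree 4, i.e. iv.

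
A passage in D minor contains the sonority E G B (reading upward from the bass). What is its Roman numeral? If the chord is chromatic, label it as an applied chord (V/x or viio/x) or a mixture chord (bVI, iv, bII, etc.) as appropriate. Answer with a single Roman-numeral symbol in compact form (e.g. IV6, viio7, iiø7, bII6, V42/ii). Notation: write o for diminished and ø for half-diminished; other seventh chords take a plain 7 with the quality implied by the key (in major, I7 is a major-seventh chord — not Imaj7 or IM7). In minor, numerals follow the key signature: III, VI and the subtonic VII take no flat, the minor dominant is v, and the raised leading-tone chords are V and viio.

ii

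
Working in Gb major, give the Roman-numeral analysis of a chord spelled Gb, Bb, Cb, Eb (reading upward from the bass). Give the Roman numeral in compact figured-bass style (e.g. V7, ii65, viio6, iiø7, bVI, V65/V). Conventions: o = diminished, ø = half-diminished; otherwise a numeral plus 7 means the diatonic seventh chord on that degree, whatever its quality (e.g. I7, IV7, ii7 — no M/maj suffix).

IV43

Stacked in thirds the chord is Cb-Eb-Gb-Bb: a major seventh chord on Cb.
Cb is scale degree 4 in Gb major, and a major seventh chord on that degree is written IV7.
With Gb in the bass the chord is in second inversion, so the figured bass is 43.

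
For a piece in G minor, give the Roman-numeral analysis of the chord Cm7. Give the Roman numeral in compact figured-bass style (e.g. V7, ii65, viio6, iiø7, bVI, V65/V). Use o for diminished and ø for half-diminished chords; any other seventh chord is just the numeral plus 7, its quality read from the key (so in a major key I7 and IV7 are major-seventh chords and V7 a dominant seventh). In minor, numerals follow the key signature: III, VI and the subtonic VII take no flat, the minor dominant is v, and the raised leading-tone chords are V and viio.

iv7

The pitches C-Eb-G-Bb form a minor seventh chord rooted on C.
In G minor, C is the subdominant; the diatonic minor seventh chord there is iv7.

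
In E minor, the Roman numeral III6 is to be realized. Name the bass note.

B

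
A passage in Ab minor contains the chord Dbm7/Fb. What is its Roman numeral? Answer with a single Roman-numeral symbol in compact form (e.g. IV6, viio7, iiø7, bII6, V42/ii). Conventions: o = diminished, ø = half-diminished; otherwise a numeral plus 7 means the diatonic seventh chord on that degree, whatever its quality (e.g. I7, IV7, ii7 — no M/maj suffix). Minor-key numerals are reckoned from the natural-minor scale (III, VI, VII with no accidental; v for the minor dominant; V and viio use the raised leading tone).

iv65

The pitches Db-Fb-Ab-Cb form a minor seventh chord rooted on Db.
Db is scale degree 4 in Ab minor, and a minor seventh chord on that degree is written iv7.
With Fb in the bass the chord is in first inversion, so the figured bass is 65.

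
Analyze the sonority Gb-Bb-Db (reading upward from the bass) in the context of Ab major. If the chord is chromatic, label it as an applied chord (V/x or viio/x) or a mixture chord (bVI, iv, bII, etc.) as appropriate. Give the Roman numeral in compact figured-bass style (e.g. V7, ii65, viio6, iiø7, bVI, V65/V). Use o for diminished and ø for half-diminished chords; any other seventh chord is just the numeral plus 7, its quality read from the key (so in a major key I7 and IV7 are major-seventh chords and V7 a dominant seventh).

The pitches Gb-Bb-Db form a major triad rooted on Gb.
Gb is the lowered seventh degree of Ab major (diatonic 7 would be G). This is a major triad on the lowered seventh degree (the subtonic), borrowed from the parallel minor.

bVII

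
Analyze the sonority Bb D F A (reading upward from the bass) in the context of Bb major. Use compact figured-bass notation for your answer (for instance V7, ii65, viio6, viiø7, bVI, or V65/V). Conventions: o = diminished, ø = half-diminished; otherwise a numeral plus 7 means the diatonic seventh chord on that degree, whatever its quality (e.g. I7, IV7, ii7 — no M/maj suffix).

I7

Stacked in thirds the chord is Bb-D-F-A: a major seventh chord on Bb.
In Bb major, Bb is the tonic; the diatonic major seventh chord there is I7.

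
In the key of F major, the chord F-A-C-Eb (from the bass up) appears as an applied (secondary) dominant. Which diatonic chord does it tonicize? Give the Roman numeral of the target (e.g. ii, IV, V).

The chord is a dominant seventh chord on F.
A dominant resolves down a perfect fifth: F → Bb. In F major, Bb is scale degree 4, i.e. IV.

IV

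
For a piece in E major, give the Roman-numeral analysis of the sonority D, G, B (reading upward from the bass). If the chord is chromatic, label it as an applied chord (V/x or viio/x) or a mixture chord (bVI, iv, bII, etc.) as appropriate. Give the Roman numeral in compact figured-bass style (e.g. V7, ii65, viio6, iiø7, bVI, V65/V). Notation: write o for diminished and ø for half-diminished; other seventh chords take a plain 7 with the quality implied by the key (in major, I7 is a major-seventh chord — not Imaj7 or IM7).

Stacked in thirds the chord is G-B-D: a major triad on G.
G is the lowered third degree of E major (diatonic 3 would be G#). This is a major triad on the lowered third degree, borrowed from the parallel minor.
With D in the bass the chord is in second inversion, so the figured bass is 64.

bIII64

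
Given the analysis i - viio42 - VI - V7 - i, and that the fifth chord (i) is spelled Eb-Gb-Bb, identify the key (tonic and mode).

i is given as Eb-Gb-Bb — a minor triad with root Eb.
If Eb is scale degree 1 and the mode makes that degree carry a minor triad, the tonic is Eb and the mode is minor.

Eb minor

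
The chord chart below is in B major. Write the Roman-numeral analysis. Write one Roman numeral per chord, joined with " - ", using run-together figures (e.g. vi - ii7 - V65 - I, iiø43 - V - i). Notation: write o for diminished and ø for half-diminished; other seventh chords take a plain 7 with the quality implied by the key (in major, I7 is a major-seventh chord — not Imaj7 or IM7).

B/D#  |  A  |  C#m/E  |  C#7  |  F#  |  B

B/D#: root B is the tonic; major triad there is I6.
A is non-diatonic — bVII, a mixture chord from B minor.
C#m/E: minor triad on C# = scale degree 2 → ii6.
C#7 is the secondary dominant of V (dominant seventh chord on C#): V7/V.
F#: root F# is the dominant; major triad there is V.
B has root B, degree 1 in B major, so I.

I6 - bVII - ii6 - V7/V - V - I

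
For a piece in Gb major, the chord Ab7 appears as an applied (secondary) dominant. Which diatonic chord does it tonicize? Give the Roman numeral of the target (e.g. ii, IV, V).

The chord is a dominant seventh chord on Ab.
A dominant resolves down a perfect fifth: Ab → Db. In Gb major, Db is scale degree 5, i.e. V.

V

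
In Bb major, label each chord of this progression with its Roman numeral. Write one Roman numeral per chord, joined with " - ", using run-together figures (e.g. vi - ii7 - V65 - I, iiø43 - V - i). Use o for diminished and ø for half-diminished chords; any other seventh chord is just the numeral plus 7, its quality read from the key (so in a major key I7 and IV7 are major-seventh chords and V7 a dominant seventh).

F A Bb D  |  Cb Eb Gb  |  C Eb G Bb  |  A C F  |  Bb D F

F-A-Bb-D: root Bb is the tonic; major seventh chord there is I43.
Cb-Eb-Gb is non-diatonic — a major triad on the lowered supertonic (Cb): the Neapolitan chord, bII.
C-Eb-G-Bb: minor seventh chord on C = scale degree 2 → ii7.
A-C-F has root F, degree 5 in Bb major, so V6.
Bb-D-F: major triad on Bb = scale degree 1 → I.

I43 - bII - ii7 - V6 - I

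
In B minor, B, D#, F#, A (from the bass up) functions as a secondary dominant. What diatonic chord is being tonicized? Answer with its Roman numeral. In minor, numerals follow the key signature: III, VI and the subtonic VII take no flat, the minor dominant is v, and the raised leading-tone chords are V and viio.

iv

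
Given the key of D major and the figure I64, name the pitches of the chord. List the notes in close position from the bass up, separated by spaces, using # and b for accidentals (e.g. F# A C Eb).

A D F#

In D major, scale degree 1 is D, and the diatonic chord built there is a major triad.
Stacking thirds from D gives D-F#-A.
The figured bass 64 indicates second inversion, placing the fifth (A) in the bass: A-D-F#.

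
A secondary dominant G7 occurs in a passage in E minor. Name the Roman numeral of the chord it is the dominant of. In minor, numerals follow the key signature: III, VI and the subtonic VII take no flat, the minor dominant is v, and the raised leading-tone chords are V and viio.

The chord is a dominant seventh chord on G.
A dominant resolves down a perfect fifth: G → C. In E minor, C is scale degree 6, i.e. VI.

VI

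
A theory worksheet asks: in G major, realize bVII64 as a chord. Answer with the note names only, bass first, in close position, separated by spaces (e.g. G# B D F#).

C F A

bVII64 is a major triad on the lowered seventh degree (the subtonic), borrowed from the parallel minor. In G major that root is F.
So the chord is F-A-C, a major triad.
With the 64 figure the chord is in second inversion; from the bass C upward in close position it reads C-F-A.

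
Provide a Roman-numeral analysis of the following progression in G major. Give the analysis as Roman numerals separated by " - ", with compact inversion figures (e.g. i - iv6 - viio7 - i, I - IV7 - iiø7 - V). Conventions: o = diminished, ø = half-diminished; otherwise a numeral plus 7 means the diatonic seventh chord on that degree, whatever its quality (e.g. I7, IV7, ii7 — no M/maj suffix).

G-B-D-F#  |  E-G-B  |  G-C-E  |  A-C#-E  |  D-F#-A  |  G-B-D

I7 - vi - IV64 - V/V - V - I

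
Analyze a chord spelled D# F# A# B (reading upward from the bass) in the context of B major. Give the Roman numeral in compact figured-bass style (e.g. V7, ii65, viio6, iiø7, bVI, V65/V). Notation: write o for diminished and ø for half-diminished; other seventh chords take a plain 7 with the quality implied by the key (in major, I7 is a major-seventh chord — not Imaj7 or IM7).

The pitches B-D#-F#-A# form a major seventh chord rooted on B.
B is scale degree 1 in B major, and a major seventh chord on that degree is written I7.
With D# in the bass the chord is in first inversion, so the figured bass is 65.

I65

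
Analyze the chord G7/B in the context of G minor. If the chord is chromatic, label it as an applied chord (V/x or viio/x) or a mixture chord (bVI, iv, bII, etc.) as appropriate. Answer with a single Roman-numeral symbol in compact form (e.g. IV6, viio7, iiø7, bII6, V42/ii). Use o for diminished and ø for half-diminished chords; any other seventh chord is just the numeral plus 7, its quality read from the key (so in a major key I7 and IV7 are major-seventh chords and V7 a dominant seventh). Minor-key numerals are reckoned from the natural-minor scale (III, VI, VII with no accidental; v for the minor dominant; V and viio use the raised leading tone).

The pitches G-B-D-F form a dominant seventh chord rooted on G.
G is not a diatonic chord root with this quality in G minor, but it lies a perfect fifth above C (iv), so the chord functions as an applied dominant of iv.
With B in the bass the chord is in first inversion, so the figured bass is 65.

V65/iv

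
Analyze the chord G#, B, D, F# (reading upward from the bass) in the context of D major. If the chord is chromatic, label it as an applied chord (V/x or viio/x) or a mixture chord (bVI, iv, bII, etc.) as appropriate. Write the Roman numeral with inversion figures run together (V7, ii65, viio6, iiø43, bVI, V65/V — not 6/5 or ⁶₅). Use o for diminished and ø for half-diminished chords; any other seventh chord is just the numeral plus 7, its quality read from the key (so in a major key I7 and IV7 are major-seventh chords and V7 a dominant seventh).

viiø7/V

Stacked in thirds the chord is G#-B-D-F#: a half-diminished seventh chord on G#.
G# sits a half step below A (V in D major); a diminished chord there is the applied leading-tone chord of V.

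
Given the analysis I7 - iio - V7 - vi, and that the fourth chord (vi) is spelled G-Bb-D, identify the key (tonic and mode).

Bb major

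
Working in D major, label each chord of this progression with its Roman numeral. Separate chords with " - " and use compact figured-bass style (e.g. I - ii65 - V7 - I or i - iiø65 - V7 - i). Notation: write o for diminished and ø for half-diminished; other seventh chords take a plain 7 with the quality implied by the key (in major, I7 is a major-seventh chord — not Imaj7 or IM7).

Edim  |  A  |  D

Edim is non-diatonic — iio, a mixture chord from D minor.
A: major triad on A = scale degree 5 → V.
D: root D is the tonic; major triad there is I.

iio - V - I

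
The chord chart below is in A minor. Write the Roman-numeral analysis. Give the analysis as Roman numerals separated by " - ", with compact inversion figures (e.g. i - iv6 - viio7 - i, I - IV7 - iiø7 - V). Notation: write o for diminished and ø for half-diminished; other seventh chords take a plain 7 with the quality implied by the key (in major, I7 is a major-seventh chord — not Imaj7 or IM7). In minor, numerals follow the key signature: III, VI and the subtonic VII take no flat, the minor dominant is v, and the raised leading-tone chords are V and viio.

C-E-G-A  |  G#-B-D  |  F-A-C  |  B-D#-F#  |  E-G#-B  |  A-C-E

C-E-G-A has root A, degree 1 in A minor, so i65.
G#-B-D: diminished triad on G# = scale degree 7 → viio.
F-A-C: root F is the submediant; major triad there is VI.
B-D#-F#: chromatic; B is V of V, so V/V.
E-G#-B: root E is the dominant; major triad there is V.
A-C-E has root A, degree 1 in A minor, so i.

i65 - viio - VI - V/V - V - i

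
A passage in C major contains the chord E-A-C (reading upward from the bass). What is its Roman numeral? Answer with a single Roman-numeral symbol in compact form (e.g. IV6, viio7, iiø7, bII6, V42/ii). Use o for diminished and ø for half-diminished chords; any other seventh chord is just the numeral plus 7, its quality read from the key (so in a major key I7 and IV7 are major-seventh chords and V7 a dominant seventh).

vi64

Stacked in thirds the chord is A-C-E: a minor triad on A.
In C major, A is the submediant; the diatonic minor triad there is vi.
With E in the bass the chord is in second inversion, so the figured bass is 64.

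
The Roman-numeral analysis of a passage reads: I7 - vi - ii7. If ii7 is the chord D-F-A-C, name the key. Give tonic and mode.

C major

The anchor chord is a minor seventh chord on D, labeled ii7.
ii7 on D implies D is the supertonic; that puts the tonic at C, and the lowercase numeral fits major mode.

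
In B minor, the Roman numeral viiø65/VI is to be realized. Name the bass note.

A

The applied chord viiø65/VI is rooted on F#: F#-A-C-E.
The figure 65 means first inversion — the third is in the bass.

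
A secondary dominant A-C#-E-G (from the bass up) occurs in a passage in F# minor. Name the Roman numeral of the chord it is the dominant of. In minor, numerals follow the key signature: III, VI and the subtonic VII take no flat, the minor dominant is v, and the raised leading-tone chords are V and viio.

VI

The chord is a dominant seventh chord on A.
A dominant resolves down a perfect fifth: A → D. In F# minor, D is scale degree 6, i.e. VI.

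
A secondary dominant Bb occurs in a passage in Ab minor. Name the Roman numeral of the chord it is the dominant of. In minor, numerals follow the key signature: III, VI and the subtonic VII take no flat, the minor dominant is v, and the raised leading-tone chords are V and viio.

The chord is a major triad on Bb.
A dominant resolves down a perfect fifth: Bb → Eb. In Ab minor, Eb is scale degree 5, i.e. V.

V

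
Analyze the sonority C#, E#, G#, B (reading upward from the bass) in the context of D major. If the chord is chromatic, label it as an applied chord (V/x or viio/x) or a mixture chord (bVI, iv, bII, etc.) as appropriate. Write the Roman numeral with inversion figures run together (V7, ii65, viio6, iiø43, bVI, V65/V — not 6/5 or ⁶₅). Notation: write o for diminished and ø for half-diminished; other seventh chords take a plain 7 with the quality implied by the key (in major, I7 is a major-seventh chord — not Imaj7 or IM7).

V7/iii

The pitches C#-E#-G#-B form a dominant seventh chord rooted on C#.
C# is not a diatonic chord root with this quality in D major, but it lies a perfect fifth above F# (iii), so the chord functions as an applied dominant of iii.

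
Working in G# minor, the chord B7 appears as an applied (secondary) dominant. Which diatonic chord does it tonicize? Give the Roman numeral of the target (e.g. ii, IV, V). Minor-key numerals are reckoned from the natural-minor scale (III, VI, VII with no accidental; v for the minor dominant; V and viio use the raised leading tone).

VI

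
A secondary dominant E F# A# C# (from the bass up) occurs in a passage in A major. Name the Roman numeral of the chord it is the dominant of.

ii

The chord is a dominant seventh chord on F#.
A dominant resolves down a perfect fifth: F# → B. In A major, B is scale degree 2, i.e. ii.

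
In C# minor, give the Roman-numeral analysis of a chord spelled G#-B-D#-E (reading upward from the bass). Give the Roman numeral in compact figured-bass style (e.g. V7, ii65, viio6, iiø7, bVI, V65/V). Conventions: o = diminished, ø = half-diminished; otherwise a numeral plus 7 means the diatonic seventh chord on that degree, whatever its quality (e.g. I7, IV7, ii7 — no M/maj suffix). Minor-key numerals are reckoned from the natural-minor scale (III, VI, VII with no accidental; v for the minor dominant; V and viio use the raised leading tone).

The pitches E-G#-B-D# form a major seventh chord rooted on E.
In C# minor, E is the mediant; the diatonic major seventh chord there is III7.
With G# in the bass the chord is in first inversion, so the figured bass is 65.

III65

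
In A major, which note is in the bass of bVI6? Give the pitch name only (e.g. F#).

A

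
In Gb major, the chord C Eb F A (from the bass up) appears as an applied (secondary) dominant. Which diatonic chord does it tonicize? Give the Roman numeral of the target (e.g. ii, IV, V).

iii

The chord is a dominant seventh chord on F.
A dominant resolves down a perfect fifth: F → Bb. In Gb major, Bb is scale degree 3, i.e. iii.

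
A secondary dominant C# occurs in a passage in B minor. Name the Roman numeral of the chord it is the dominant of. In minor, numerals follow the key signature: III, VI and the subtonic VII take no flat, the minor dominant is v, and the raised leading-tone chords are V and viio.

V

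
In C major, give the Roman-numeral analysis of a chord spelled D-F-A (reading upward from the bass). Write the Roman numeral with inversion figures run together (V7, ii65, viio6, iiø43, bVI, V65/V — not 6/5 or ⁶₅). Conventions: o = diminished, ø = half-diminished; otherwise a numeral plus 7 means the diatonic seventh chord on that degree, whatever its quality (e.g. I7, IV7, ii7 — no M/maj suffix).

ii

The pitches D-F-A form a minor triad rooted on D.
D is scale degree 2 in C major, and a minor triad on that degree is written ii.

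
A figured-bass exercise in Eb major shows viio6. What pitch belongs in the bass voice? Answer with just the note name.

F

viio in Eb major has root D; the chord is D-F-Ab.
The figure 6 means first inversion — the third is in the bass.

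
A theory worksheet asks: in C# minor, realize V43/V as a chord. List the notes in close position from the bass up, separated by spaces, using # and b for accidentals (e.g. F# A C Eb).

A# C# D# F##

V43/V is a secondary dominant — the dominant seventh of V. V in C# minor is G#, so the applied chord's root is D#, a perfect fifth above.
Building a dominant seventh chord on D# gives D#-F##-A#-C#.
The figured bass 43 indicates second inversion, placing the fifth (A#) in the bass: A#-C#-D#-F##.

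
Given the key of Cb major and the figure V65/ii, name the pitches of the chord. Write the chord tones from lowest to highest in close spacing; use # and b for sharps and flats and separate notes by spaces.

C Eb Gb Ab

The slash means an applied dominant: we want the dominant of ii. In Cb major, ii is Db minor, and its dominant is built on Ab.
Building a dominant seventh chord on Ab gives Ab-C-Eb-Gb.
The figured bass 65 indicates first inversion, placing the third (C) in the bass: C-Eb-Gb-Ab.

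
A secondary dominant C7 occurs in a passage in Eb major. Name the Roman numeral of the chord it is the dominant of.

The chord is a dominant seventh chord on C.
A dominant resolves down a perfect fifth: C → F. In Eb major, F is scale degree 2, i.e. ii.

ii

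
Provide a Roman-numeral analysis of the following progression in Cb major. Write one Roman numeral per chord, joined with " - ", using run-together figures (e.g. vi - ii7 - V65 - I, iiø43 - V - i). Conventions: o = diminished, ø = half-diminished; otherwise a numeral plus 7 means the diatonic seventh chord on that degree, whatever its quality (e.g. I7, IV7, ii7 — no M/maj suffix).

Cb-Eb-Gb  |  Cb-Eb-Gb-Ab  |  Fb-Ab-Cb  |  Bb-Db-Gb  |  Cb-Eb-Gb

Cb-Eb-Gb: major triad on Cb = scale degree 1 → I.
Cb-Eb-Gb-Ab has root Ab, degree 6 in Cb major, so vi65.
Fb-Ab-Cb has root Fb, degree 4 in Cb major, so IV.
Bb-Db-Gb has root Gb, degree 5 in Cb major, so V6.
Cb-Eb-Gb: root Cb is the tonic; major triad there is I.

I - vi65 - IV - V6 - I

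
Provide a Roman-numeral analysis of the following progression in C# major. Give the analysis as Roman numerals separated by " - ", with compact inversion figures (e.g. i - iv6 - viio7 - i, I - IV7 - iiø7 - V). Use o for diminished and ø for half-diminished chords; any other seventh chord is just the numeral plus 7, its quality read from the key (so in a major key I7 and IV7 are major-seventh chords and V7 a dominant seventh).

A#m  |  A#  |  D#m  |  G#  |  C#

vi - V/ii - ii - V - I

A#m has root A#, degree 6 in C# major, so vi.
A# is the secondary dominant of ii (major triad on A#): V/ii.
D#m has root D#, degree 2 in C# major, so ii.
G# has root G#, degree 5 in C# major, so V.
C#: root C# is the tonic; major triad there is I.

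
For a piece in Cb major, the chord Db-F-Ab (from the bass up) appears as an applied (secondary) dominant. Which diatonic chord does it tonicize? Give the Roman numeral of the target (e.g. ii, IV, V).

V

The chord is a major triad on Db.
A dominant resolves down a perfect fifth: Db → Gb. In Cb major, Gb is scale degree 5, i.e. V.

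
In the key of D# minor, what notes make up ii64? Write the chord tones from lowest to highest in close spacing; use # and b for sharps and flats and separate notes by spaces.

ii64 is the minor supertonic, borrowed from the parallel major (the Dorian ii). In D# minor that root is E#.
So the chord is E#-G#-B#, a minor triad.
With the 64 figure the chord is in second inversion; from the bass B# upward in close position it reads B#-E#-G#.

B# E# G#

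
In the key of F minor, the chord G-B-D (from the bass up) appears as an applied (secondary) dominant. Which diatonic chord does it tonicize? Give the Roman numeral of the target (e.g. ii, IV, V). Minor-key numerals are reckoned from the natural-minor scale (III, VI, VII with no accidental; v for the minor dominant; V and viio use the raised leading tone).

V

The chord is a major triad on G.
A dominant resolves down a perfect fifth: G → C. In F minor, C is scale degree 5, i.e. V.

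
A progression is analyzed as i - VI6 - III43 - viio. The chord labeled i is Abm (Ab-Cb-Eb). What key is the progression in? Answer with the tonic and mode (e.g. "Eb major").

The chord Abm is a minor triad rooted on Ab; its label is i.
If Ab is scale degree 1 and the mode makes that degree carry a minor triad, the tonic is Ab and the mode is minor.

Ab minor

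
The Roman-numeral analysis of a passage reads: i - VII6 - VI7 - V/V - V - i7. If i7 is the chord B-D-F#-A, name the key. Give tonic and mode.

The chord Bm7 is a minor seventh chord rooted on B; its label is i7.
If B is scale degree 1 and the mode makes that degree carry a minor seventh chord, the tonic is B and the mode is minor.

B minor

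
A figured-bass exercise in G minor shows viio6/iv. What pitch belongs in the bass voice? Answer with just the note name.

D

The applied chord viio6/iv is rooted on B: B-D-F.
The figure 6 means first inversion — the third is in the bass.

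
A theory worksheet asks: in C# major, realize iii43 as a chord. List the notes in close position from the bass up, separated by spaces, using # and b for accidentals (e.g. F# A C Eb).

In C# major, scale degree 3 is E#, and the diatonic chord built there is a minor seventh chord.
Stacking thirds from E# gives E#-G#-B#-D#.
The figured bass 43 indicates second inversion, placing the fifth (B#) in the bass: B#-D#-E#-G#.

B# D# E# G#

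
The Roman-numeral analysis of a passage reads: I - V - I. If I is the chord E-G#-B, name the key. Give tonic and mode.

The chord E is a major triad rooted on E; its label is I.
If E is scale degree 1 and the mode makes that degree carry a major triad, the tonic is E and the mode is major.

E major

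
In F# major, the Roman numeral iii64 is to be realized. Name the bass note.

iii in F# major has root A#; the chord is A#-C#-E#.
The figure 64 means second inversion — the fifth is in the bass.

E#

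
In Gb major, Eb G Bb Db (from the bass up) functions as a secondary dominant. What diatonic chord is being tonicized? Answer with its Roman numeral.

ii

The chord is a dominant seventh chord on Eb.
A dominant resolves down a perfect fifth: Eb → Ab. In Gb major, Ab is scale degree 2, i.e. ii.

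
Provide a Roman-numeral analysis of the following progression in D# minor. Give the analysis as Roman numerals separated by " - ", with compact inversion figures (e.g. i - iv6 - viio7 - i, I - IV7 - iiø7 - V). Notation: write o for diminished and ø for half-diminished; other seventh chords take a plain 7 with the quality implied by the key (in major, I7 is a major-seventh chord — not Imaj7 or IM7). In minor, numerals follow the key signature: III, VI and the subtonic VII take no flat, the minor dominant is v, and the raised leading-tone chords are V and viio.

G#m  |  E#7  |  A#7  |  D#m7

G#m has root G#, degree 4 in D# minor, so iv.
E#7: chromatic; E# is V of V, so V7/V.
A#7: dominant seventh chord on A# = scale degree 5 → V7.
D#m7 has root D#, degree 1 in D# minor, so i7.

iv - V7/V - V7 - i7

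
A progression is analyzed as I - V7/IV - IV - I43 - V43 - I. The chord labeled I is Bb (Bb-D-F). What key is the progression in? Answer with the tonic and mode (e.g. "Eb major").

I is given as Bb-D-F — a major triad with root Bb.
If Bb is scale degree 1 and the mode makes that degree carry a major triad, the tonic is Bb and the mode is major.

Bb major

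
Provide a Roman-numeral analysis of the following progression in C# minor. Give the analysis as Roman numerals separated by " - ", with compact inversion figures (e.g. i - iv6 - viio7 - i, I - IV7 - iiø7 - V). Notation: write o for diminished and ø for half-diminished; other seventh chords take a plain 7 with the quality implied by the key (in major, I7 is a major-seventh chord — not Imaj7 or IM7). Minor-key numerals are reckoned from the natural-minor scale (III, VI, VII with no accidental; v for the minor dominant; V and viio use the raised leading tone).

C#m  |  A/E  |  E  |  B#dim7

C#m has root C#, degree 1 in C# minor, so i.
A/E: major triad on A = scale degree 6 → VI64.
E: root E is the mediant; major triad there is III.
B#dim7: root B# is the leading tone; fully diminished seventh chord there is viio7.

i - VI64 - III - viio7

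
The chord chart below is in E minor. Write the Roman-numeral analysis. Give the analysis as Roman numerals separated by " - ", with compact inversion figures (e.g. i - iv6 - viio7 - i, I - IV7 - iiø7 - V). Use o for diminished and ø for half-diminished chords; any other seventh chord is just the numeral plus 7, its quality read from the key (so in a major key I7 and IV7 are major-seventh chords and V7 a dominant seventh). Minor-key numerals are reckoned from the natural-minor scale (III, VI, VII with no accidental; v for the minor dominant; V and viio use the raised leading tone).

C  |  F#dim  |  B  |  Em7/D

C: root C is the submediant; major triad there is VI.
F#dim: diminished triad on F# = scale degree 2 → iio.
B: root B is the dominant; major triad there is V.
Em7/D: minor seventh chord on E = scale degree 1 → i42.

VI - iio - V - i42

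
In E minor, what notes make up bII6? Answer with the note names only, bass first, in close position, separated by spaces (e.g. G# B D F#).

A C F

bII6 is the Neapolitan sixth — a major triad on the lowered second degree, here in its customary first inversion. In E minor that root is F.
So the chord is F-A-C, a major triad.
The figured bass 6 indicates first inversion, placing the third (A) in the bass: A-C-F.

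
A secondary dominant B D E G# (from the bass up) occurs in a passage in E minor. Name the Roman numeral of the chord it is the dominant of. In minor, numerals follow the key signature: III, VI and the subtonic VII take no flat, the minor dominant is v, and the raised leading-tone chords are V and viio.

The chord is a dominant seventh chord on E.
A dominant resolves down a perfect fifth: E → A. In E minor, A is scale degree 4, i.e. iv.

iv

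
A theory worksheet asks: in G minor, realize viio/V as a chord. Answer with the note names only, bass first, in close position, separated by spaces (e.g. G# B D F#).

C# E G

viio/V is a secondary leading-tone chord. The target V is D in G minor; the applied chord is rooted a semitone below, on C#.
Building a diminished triad on C# gives C#-E-G.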